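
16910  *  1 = 16910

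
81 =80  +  1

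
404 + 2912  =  3316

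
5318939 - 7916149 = - 2597210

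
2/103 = 2/103 = 0.02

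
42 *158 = 6636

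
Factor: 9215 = 5^1*19^1*97^1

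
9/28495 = 9/28495 = 0.00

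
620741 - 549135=71606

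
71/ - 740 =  - 1+669/740 = - 0.10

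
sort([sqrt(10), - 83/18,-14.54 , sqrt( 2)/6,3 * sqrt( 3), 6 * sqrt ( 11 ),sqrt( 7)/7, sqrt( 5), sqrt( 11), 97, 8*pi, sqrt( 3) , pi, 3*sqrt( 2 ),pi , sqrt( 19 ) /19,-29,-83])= [ - 83, - 29,-14.54, - 83/18, sqrt( 19)/19, sqrt( 2) /6,sqrt(7)/7, sqrt( 3),sqrt( 5),pi,pi,sqrt (10),sqrt( 11),3*sqrt( 2),3*sqrt( 3),6 * sqrt (11), 8* pi , 97 ]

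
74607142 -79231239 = -4624097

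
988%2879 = 988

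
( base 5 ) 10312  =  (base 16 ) 2c3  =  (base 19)1i4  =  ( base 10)707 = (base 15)322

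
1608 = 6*268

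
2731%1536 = 1195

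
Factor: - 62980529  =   - 17^1*3704737^1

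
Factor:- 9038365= - 5^1 *7^1*281^1*919^1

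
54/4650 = 9/775 = 0.01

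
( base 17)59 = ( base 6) 234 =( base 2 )1011110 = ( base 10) 94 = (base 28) 3A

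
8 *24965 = 199720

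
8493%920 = 213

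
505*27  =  13635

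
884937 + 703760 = 1588697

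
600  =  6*100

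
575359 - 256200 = 319159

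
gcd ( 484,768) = 4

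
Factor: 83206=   2^1*41603^1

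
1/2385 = 1/2385 =0.00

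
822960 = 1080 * 762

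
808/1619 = 808/1619 = 0.50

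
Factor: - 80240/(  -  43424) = 2^( - 1 ) * 5^1*17^1*23^( - 1) = 85/46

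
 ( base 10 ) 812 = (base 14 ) 420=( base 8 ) 1454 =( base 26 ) 156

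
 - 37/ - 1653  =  37/1653 =0.02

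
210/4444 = 105/2222=0.05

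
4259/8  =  532 + 3/8= 532.38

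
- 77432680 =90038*( - 860) 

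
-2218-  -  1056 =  - 1162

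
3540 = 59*60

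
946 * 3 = 2838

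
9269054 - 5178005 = 4091049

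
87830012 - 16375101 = 71454911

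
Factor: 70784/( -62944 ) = -2^2*79^1*281^( - 1) = -  316/281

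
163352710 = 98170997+65181713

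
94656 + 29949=124605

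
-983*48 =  - 47184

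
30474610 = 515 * 59174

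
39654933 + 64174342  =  103829275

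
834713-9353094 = - 8518381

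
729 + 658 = 1387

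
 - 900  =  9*( - 100)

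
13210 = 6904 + 6306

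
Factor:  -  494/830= - 247/415=- 5^( - 1)*  13^1*19^1*83^( - 1) 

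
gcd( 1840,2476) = 4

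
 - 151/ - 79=1+72/79= 1.91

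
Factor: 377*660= 248820=2^2*3^1*5^1*11^1*13^1*29^1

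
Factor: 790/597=2^1*3^( - 1 )*5^1*79^1*199^( - 1 )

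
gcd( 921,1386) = 3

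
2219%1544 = 675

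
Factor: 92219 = 92219^1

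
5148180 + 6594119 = 11742299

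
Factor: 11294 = 2^1*5647^1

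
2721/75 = 907/25 = 36.28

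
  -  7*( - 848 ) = 5936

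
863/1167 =863/1167= 0.74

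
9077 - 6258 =2819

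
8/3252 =2/813  =  0.00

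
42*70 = 2940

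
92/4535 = 92/4535 = 0.02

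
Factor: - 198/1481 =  - 2^1*3^2*11^1*1481^(-1) 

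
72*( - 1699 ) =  - 122328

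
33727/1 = 33727 = 33727.00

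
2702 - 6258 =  - 3556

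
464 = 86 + 378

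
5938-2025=3913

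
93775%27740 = 10555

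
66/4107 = 22/1369 = 0.02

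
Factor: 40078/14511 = 2^1*3^( - 1 )*7^( - 1 )  *29^1 = 58/21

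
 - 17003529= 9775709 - 26779238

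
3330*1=3330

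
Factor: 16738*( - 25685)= - 429915530 = - 2^1*5^1*11^1  *  467^1*8369^1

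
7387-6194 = 1193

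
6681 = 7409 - 728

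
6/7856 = 3/3928 = 0.00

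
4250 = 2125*2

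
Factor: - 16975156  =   - 2^2 * 11^1*37^1 * 10427^1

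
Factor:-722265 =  - 3^1*5^1*179^1*269^1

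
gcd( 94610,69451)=1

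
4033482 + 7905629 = 11939111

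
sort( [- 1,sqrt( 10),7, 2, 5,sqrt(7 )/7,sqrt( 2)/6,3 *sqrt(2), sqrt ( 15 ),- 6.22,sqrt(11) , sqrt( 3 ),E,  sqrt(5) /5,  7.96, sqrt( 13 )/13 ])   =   [-6.22,-1, sqrt ( 2)/6,sqrt(13)/13, sqrt( 7 )/7,  sqrt(5) /5, sqrt (3), 2, E,sqrt(10), sqrt( 11) , sqrt(15),3*sqrt( 2),5, 7,7.96]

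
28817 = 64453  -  35636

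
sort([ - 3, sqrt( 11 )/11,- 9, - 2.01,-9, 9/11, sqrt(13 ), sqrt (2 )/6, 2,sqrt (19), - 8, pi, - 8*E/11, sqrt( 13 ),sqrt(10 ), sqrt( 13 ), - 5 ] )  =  [-9, - 9, - 8 , - 5, - 3, - 2.01,-8*E/11,  sqrt(2 )/6, sqrt( 11 )/11, 9/11,2,pi, sqrt(10 ), sqrt( 13),  sqrt(13 ), sqrt(13 ),sqrt( 19) ]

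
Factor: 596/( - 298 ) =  - 2  =  - 2^1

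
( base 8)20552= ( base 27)BJM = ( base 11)6477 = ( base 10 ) 8554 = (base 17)1ca3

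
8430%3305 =1820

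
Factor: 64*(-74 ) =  - 4736 = -2^7*37^1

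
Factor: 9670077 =3^3*557^1*643^1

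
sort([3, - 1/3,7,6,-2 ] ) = [ - 2,  -  1/3,3,6, 7] 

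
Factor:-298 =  - 2^1*  149^1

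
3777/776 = 4 + 673/776 = 4.87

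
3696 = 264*14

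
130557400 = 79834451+50722949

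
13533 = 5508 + 8025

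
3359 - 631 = 2728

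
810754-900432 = -89678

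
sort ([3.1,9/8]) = [ 9/8, 3.1] 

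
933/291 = 311/97 = 3.21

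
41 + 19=60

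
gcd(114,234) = 6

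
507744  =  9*56416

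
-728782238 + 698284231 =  - 30498007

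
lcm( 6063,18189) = 18189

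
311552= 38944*8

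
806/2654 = 403/1327= 0.30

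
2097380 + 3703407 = 5800787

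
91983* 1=91983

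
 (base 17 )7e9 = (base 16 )8de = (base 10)2270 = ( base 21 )532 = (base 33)22Q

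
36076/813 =44  +  304/813 =44.37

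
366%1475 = 366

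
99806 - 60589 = 39217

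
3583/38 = 3583/38 = 94.29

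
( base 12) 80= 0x60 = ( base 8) 140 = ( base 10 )96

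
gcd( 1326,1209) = 39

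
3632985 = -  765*( - 4749) 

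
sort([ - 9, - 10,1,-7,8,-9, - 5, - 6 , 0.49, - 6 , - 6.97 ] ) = [-10,- 9, - 9,-7, - 6.97, - 6, - 6 ,- 5,0.49, 1 , 8]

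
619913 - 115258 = 504655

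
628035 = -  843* ( - 745)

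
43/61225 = 43/61225 = 0.00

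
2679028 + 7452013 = 10131041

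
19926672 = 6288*3169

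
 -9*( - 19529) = 175761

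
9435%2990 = 465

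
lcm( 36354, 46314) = 3380922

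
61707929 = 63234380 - 1526451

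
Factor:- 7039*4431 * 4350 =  - 2^1 * 3^2 * 5^2 * 7^1*29^1 *211^1*7039^1   =  - 135675669150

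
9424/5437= 9424/5437  =  1.73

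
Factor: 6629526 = 2^1*3^6*4547^1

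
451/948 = 451/948 = 0.48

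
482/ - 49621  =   - 1+49139/49621 =- 0.01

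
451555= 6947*65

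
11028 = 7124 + 3904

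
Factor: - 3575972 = -2^2*83^1*10771^1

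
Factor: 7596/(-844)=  - 9 = - 3^2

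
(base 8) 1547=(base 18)2C7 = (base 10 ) 871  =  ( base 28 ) 133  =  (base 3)1012021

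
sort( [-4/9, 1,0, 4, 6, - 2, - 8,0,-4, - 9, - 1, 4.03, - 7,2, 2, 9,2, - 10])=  [ - 10, - 9, - 8 , - 7,-4, - 2, -1,-4/9, 0, 0, 1,2,  2, 2,  4, 4.03,6, 9]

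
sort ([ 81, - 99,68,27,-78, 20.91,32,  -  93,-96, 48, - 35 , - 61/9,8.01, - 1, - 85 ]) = [-99, - 96, - 93, - 85, - 78, - 35, - 61/9, - 1,8.01,  20.91,27,32,48,68,81 ] 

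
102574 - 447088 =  - 344514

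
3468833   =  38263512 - 34794679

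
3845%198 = 83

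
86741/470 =184 + 261/470 = 184.56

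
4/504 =1/126 = 0.01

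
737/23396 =737/23396= 0.03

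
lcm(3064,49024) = 49024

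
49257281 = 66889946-17632665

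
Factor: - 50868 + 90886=2^1*11^1 * 17^1 * 107^1 = 40018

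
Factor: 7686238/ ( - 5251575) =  - 2^1*3^(-1)*5^( - 2 )*107^1*733^1*1429^( - 1) = -156862/107175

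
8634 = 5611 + 3023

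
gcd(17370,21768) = 6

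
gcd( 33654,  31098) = 426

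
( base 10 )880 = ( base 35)P5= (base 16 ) 370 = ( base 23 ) 1F6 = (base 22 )1I0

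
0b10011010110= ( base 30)1b8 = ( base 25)1od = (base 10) 1238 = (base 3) 1200212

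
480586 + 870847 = 1351433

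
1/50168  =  1/50168= 0.00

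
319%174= 145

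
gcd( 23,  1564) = 23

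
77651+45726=123377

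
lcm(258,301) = 1806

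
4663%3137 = 1526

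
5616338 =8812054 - 3195716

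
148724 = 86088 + 62636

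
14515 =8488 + 6027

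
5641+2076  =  7717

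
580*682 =395560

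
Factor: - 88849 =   -  23^1*3863^1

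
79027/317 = 79027/317 = 249.30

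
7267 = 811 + 6456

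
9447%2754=1185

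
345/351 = 115/117  =  0.98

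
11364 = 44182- 32818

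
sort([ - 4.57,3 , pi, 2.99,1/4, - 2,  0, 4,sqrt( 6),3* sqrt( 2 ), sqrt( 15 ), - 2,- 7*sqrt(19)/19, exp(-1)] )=[ - 4.57,-2, - 2, - 7*sqrt( 19)/19 , 0,1/4,exp(- 1 ) , sqrt( 6), 2.99, 3, pi, sqrt( 15),4,3*sqrt(2)] 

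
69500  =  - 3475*( -20)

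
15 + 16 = 31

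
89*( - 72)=  -  6408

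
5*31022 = 155110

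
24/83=24/83=0.29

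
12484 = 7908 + 4576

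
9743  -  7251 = 2492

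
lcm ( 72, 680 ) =6120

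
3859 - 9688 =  - 5829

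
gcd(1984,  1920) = 64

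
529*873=461817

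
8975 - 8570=405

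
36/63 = 4/7= 0.57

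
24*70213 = 1685112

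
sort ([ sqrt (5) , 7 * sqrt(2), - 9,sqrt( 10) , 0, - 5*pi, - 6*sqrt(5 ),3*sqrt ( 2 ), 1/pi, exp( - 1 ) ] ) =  [ - 5*pi ,-6*sqrt (5), - 9,0,1/pi,exp( - 1)  ,  sqrt( 5),sqrt( 10),3*sqrt(2 ),7 * sqrt( 2) ] 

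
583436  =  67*8708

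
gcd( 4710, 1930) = 10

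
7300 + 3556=10856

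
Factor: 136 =2^3 * 17^1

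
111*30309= 3364299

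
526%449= 77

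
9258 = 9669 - 411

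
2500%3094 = 2500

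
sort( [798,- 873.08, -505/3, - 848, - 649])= [ - 873.08,-848,-649, - 505/3,798] 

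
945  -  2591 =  - 1646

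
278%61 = 34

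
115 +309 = 424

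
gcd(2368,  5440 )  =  64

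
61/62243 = 61/62243 = 0.00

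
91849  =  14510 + 77339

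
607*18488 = 11222216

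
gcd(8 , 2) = 2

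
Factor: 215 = 5^1 * 43^1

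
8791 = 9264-473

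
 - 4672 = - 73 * 64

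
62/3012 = 31/1506 = 0.02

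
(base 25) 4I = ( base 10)118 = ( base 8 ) 166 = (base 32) 3m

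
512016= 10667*48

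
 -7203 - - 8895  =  1692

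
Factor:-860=  -  2^2*5^1*43^1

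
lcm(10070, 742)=70490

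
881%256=113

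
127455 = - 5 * (-25491)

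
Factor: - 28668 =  - 2^2*3^1 * 2389^1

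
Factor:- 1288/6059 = - 2^3*7^1 * 23^1*73^( - 1 )* 83^( - 1)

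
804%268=0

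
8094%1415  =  1019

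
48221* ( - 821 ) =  - 39589441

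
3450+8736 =12186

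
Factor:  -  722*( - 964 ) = 696008 = 2^3*19^2*241^1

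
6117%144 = 69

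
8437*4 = 33748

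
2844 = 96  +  2748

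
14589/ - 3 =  - 4863/1 = - 4863.00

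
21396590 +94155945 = 115552535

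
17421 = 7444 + 9977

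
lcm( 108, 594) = 1188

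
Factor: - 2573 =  - 31^1*83^1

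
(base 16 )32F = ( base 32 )pf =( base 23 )1CA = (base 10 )815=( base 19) 24H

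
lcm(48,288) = 288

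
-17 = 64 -81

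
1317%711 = 606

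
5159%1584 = 407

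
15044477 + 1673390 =16717867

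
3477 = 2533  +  944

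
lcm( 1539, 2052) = 6156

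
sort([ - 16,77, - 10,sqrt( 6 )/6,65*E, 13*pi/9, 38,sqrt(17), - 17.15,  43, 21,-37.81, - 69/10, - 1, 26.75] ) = [ - 37.81, - 17.15, - 16,  -  10 ,-69/10, - 1, sqrt( 6)/6,sqrt(17), 13*pi/9,21, 26.75,38, 43,77,65*E]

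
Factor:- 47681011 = - 7^1*181^1*37633^1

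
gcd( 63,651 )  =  21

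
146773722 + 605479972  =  752253694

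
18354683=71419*257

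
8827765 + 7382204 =16209969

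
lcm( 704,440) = 3520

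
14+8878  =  8892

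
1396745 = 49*28505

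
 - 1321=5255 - 6576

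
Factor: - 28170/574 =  - 3^2*5^1*7^( - 1 )*41^( - 1 )*313^1= - 14085/287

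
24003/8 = 24003/8= 3000.38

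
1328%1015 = 313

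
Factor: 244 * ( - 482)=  - 117608 = - 2^3*61^1*241^1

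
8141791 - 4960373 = 3181418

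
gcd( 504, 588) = 84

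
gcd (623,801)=89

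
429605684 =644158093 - 214552409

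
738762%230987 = 45801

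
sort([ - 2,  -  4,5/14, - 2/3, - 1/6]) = [-4, - 2, - 2/3, - 1/6,5/14]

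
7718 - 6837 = 881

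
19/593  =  19/593 = 0.03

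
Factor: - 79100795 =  - 5^1 *23^1*269^1*2557^1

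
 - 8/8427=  -8/8427 = -  0.00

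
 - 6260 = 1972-8232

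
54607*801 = 43740207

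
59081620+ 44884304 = 103965924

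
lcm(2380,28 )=2380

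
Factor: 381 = 3^1*127^1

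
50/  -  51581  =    -  1 +51531/51581=- 0.00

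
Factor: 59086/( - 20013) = -62/21 = - 2^1*3^ ( - 1 )*7^(-1)*31^1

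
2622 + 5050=7672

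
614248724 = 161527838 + 452720886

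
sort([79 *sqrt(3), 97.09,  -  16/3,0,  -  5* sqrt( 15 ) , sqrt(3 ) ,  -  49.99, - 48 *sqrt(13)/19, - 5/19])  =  [-49.99,-5*sqrt( 15), - 48 * sqrt( 13)/19, - 16/3,  -  5/19 , 0,sqrt(3 ),97.09,79*sqrt ( 3 )] 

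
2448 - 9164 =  - 6716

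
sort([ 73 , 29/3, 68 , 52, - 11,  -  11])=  [ - 11,-11, 29/3,52,68, 73] 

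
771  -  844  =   - 73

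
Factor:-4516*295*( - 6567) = 2^2*3^1*5^1*11^1*59^1*199^1*1129^1=   8748688740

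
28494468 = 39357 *724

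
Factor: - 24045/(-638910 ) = 2^(-1 )*3^( - 1)*7^1*31^(-1) = 7/186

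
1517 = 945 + 572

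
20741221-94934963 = -74193742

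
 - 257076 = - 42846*6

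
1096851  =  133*8247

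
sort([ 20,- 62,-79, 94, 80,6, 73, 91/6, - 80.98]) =[ - 80.98,-79, - 62, 6,91/6,20, 73, 80,94 ] 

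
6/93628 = 3/46814  =  0.00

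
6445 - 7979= - 1534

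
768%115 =78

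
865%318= 229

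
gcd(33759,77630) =1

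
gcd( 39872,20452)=4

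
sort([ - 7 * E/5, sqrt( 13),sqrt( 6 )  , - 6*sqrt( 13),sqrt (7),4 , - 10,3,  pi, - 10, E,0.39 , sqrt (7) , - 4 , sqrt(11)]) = [ - 6*sqrt( 13), - 10, - 10, - 4 ,-7*E/5,0.39, sqrt( 6 ),sqrt(7 ),  sqrt (7 ),E , 3,  pi, sqrt( 11), sqrt( 13),4]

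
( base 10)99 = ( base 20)4J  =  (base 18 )59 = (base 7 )201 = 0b1100011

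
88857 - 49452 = 39405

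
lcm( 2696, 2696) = 2696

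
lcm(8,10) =40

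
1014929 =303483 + 711446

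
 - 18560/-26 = 713+11/13 =713.85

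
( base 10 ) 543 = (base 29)IL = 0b1000011111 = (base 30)i3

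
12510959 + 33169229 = 45680188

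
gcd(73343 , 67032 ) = 1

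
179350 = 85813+93537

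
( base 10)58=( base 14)42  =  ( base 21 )2G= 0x3A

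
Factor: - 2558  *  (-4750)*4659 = 56609179500= 2^2*3^1*5^3*19^1*1279^1*1553^1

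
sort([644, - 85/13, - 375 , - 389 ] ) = [ - 389, - 375, - 85/13,644 ]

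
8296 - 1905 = 6391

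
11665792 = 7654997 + 4010795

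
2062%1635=427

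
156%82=74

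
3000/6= 500 = 500.00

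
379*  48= 18192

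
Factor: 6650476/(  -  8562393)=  - 2^2*3^( - 2)*7^1*33931^1*135911^ ( - 1) = - 950068/1223199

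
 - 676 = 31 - 707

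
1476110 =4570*323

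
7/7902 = 7/7902= 0.00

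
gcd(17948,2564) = 2564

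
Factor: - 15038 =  - 2^1*73^1*103^1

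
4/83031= 4/83031=0.00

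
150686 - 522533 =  - 371847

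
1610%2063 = 1610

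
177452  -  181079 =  -3627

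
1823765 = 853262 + 970503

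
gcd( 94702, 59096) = 2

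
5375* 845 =4541875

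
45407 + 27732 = 73139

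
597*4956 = 2958732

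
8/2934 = 4/1467 = 0.00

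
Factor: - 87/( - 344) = 2^( - 3 )*3^1 * 29^1*43^(- 1)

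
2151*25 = 53775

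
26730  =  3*8910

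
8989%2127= 481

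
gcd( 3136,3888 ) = 16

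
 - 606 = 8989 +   -  9595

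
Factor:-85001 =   -  7^1* 12143^1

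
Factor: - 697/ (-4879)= 7^(-1) = 1/7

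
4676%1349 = 629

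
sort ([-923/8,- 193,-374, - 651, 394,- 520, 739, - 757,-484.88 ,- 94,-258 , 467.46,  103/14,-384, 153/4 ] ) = [ - 757, - 651,-520, - 484.88, - 384,-374,  -  258, - 193, - 923/8, - 94,103/14, 153/4,  394,467.46,739 ] 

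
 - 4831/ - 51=4831/51  =  94.73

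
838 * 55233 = 46285254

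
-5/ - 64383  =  5/64383=0.00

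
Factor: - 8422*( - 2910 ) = 2^2 *3^1 * 5^1*97^1 * 4211^1 = 24508020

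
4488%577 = 449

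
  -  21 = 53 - 74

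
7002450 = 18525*378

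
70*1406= 98420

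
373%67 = 38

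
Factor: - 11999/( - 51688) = 13/56 = 2^(  -  3)*7^(-1) * 13^1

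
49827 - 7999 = 41828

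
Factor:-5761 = -7^1*823^1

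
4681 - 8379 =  - 3698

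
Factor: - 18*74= - 1332= - 2^2*3^2*37^1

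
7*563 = 3941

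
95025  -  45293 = 49732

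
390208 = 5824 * 67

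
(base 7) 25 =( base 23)j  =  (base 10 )19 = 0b10011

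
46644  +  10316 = 56960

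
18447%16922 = 1525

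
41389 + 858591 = 899980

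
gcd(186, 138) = 6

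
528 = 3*176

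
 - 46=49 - 95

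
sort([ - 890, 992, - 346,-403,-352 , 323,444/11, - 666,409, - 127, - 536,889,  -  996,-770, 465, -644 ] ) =[ - 996, - 890,  -  770,-666, - 644, - 536, - 403,  -  352, - 346,-127,444/11,323,409,465,889, 992] 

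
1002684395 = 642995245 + 359689150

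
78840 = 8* 9855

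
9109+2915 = 12024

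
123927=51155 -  - 72772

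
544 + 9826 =10370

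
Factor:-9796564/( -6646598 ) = 4898282/3323299 = 2^1 * 7^ ( - 1)*37^2*1789^1*474757^( - 1 ) 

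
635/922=635/922 = 0.69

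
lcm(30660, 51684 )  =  1808940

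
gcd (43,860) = 43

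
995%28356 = 995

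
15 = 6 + 9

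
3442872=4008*859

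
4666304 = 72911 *64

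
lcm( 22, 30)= 330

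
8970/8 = 4485/4  =  1121.25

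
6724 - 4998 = 1726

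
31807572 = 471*67532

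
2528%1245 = 38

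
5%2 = 1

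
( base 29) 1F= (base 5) 134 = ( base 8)54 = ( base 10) 44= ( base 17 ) 2A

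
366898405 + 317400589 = 684298994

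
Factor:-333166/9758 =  - 7^( - 1 )*239^1 = - 239/7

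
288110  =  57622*5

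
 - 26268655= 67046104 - 93314759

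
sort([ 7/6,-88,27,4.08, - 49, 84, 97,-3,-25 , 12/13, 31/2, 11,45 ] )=[ - 88, - 49, - 25,-3 , 12/13, 7/6,4.08,11  ,  31/2, 27 , 45,84,97 ] 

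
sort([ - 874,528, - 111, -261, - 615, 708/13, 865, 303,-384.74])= [ - 874, -615, - 384.74 , - 261 ,-111 , 708/13,303 , 528 , 865] 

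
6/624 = 1/104 = 0.01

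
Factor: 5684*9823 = 55833932 = 2^2*7^2 * 11^1*19^1*29^1*47^1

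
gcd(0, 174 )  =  174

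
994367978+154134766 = 1148502744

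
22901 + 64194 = 87095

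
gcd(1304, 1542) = 2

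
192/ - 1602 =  - 1 + 235/267=- 0.12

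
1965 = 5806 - 3841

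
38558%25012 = 13546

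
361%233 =128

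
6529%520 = 289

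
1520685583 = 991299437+529386146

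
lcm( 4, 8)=8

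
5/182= 5/182 = 0.03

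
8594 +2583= 11177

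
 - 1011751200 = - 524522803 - 487228397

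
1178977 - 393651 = 785326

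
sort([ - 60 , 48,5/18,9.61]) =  [  -  60,5/18,9.61, 48 ]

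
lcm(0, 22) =0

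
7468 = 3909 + 3559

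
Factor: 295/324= 2^( - 2 )*  3^( -4) * 5^1*59^1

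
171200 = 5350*32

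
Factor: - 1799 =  - 7^1*257^1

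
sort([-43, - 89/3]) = [-43, - 89/3]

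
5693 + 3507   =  9200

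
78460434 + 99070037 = 177530471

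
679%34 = 33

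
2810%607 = 382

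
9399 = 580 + 8819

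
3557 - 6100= - 2543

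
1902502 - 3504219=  - 1601717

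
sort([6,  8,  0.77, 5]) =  [ 0.77, 5, 6,8] 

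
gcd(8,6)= 2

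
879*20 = 17580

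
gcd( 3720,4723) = 1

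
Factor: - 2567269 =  - 2567269^1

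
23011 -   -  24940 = 47951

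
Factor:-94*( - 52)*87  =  2^3*3^1 * 13^1*29^1 * 47^1 = 425256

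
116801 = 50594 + 66207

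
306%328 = 306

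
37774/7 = 5396  +  2/7 = 5396.29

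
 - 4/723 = -1 + 719/723 = - 0.01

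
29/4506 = 29/4506 = 0.01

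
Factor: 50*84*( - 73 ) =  - 306600 = - 2^3*3^1 * 5^2*7^1*73^1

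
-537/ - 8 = 537/8 = 67.12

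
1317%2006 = 1317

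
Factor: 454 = 2^1*227^1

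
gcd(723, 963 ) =3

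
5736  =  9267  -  3531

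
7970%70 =60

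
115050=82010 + 33040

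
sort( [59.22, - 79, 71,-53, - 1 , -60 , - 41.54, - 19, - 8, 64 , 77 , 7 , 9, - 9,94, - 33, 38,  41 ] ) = [  -  79, - 60, - 53,-41.54, - 33, - 19, - 9, - 8 , - 1,7,9, 38,41,59.22,  64,71,77,94] 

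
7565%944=13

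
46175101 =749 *61649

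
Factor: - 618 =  - 2^1 * 3^1*103^1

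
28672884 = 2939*9756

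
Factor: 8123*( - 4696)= - 38145608= -2^3 * 587^1*8123^1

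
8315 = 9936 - 1621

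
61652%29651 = 2350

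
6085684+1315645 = 7401329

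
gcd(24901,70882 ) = 1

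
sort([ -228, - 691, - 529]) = [- 691, - 529, - 228 ] 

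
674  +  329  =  1003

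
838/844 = 419/422=0.99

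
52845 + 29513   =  82358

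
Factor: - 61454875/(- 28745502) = 2^( - 1 )*3^(-1)*5^3*73^( - 1 )*65629^ ( - 1)*491639^1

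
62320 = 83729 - 21409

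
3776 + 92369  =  96145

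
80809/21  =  80809/21=3848.05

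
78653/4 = 19663+ 1/4 = 19663.25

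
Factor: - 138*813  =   - 112194 = - 2^1 * 3^2*23^1*271^1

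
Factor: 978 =2^1  *3^1 *163^1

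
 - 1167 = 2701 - 3868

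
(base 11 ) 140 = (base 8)245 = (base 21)7i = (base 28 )5P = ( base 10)165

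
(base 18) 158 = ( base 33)cq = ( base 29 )EG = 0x1a6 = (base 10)422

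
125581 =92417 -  - 33164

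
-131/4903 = - 1+4772/4903  =  -0.03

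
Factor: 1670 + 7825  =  3^2*5^1*211^1 = 9495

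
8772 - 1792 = 6980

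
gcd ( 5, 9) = 1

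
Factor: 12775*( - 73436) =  - 938144900 = -2^2*5^2*7^1*11^1  *73^1*1669^1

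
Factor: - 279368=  - 2^3 *47^1*743^1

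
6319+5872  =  12191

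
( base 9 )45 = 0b101001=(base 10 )41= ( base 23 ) 1i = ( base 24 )1H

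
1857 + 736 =2593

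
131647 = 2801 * 47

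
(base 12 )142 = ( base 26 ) 7c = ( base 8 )302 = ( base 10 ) 194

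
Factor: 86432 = 2^5*37^1*73^1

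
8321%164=121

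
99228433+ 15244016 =114472449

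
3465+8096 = 11561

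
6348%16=12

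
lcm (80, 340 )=1360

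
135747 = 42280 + 93467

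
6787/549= 6787/549=12.36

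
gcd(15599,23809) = 821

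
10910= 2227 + 8683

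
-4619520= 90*( - 51328 ) 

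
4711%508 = 139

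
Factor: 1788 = 2^2*3^1*149^1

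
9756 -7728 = 2028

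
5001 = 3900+1101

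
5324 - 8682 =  - 3358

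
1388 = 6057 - 4669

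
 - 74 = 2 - 76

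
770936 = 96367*8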